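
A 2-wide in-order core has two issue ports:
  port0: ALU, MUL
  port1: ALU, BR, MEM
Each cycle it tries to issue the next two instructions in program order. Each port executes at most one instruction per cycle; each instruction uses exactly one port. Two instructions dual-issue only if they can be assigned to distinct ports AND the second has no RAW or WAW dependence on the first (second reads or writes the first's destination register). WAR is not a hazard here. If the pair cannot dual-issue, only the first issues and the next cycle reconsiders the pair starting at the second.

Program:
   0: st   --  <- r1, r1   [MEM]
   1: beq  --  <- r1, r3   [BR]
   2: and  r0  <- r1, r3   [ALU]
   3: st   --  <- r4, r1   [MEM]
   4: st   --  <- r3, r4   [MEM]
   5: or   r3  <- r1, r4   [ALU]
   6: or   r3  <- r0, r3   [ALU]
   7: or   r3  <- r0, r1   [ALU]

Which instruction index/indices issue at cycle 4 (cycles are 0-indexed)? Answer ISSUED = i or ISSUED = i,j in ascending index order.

c0: i0 st  no-port MEM/BR
c1: i1&i2 beq+and  dual
c2: i3 st  no-port MEM/MEM
c3: i4&i5 st+or  dual
c4: i6 or  WAW r3
c5: i7 or  tail

ISSUED = 6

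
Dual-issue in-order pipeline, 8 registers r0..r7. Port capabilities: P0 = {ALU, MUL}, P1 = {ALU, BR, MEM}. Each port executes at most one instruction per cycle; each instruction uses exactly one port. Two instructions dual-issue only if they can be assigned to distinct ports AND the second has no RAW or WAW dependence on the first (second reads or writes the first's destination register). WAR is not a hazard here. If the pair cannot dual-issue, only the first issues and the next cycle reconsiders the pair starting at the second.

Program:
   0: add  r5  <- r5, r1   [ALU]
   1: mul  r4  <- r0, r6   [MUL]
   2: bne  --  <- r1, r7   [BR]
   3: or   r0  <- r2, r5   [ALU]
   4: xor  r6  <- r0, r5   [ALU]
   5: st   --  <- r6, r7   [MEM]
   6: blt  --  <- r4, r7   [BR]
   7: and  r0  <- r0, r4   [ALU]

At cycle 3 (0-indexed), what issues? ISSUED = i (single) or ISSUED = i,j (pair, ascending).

ISSUED = 5

#0 head=0: add;mul i0+i1 2-wide
#1 head=2: bne;or i2+i3 2-wide
#2 head=4: xor i4 RAW r6
#3 head=5: st i5 no-port MEM/BR
#4 head=6: blt;and i6+i7 2-wide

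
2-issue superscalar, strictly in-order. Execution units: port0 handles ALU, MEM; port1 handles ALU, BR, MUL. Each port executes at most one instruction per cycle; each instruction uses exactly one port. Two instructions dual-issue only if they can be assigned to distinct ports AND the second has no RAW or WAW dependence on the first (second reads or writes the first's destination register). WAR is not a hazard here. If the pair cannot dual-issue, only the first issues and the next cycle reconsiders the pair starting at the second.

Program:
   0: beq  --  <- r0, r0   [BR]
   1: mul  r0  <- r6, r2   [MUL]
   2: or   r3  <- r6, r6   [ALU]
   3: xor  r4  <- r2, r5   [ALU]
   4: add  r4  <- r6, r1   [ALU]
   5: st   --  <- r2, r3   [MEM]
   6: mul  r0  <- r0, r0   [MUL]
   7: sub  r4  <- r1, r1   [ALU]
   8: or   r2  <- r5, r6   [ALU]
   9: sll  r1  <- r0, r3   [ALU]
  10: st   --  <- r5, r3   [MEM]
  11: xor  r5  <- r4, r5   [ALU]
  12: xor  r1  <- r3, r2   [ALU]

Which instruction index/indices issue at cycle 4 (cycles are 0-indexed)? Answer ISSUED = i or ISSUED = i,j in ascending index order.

c0: i0 beq  no-port BR/MUL
c1: i1&i2 mul+or  2-wide
c2: i3 xor  WAW r4
c3: i4&i5 add+st  2-wide
c4: i6&i7 mul+sub  2-wide
c5: i8&i9 or+sll  2-wide
c6: i10&i11 st+xor  2-wide
c7: i12 xor  tail

ISSUED = 6,7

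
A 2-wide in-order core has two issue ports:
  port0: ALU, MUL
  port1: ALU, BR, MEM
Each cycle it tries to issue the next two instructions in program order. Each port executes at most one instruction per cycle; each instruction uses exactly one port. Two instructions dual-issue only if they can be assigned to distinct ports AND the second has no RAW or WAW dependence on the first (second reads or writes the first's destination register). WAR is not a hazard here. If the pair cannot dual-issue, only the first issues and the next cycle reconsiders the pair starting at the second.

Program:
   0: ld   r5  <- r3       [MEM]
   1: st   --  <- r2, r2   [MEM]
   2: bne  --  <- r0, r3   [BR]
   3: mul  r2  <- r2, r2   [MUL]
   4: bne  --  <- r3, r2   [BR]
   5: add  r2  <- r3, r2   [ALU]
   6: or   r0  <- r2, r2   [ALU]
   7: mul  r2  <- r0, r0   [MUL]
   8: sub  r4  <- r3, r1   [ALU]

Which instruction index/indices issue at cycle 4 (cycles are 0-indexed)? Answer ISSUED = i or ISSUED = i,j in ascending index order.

ISSUED = 6

[0] i0  ld  -- no-port MEM/MEM
[1] i1  st  -- no-port MEM/BR
[2] i2+i3  bne mul  -- pair
[3] i4+i5  bne add  -- pair
[4] i6  or  -- RAW r0
[5] i7+i8  mul sub  -- pair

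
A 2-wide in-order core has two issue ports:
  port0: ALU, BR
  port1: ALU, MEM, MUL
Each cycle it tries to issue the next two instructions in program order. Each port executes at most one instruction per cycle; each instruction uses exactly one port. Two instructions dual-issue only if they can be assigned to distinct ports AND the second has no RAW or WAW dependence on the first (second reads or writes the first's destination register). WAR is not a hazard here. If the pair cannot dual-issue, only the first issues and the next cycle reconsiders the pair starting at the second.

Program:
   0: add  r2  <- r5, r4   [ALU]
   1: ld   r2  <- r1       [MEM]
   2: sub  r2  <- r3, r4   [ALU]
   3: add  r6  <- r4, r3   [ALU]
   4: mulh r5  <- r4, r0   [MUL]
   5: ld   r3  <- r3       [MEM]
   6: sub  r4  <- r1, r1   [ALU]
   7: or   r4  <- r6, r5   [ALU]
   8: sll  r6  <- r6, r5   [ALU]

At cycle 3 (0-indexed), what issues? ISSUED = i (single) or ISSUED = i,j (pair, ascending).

0. add.ALU @i0  | WAW r2
1. ld.MEM @i1  | WAW r2
2. sub.ALU+add.ALU @i2,i3  | 2-wide
3. mulh.MUL @i4  | no-port MUL/MEM
4. ld.MEM+sub.ALU @i5,i6  | 2-wide
5. or.ALU+sll.ALU @i7,i8  | 2-wide

ISSUED = 4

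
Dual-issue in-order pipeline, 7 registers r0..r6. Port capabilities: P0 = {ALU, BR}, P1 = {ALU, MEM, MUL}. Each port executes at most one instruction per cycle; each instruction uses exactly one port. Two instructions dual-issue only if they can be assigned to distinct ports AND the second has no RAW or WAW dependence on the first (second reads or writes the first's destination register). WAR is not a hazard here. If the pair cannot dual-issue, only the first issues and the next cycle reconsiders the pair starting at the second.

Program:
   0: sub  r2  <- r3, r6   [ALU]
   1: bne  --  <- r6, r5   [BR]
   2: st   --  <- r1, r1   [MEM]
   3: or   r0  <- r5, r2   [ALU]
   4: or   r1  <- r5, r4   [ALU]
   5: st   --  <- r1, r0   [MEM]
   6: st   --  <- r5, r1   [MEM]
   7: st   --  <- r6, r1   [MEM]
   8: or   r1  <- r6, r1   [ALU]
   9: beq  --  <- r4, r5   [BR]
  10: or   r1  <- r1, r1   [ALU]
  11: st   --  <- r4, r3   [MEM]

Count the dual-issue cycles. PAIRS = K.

  cy0 -> i0/i1 (sub bne) pair
  cy1 -> i2/i3 (st or) pair
  cy2 -> i4 (or) RAW r1
  cy3 -> i5 (st) no-port MEM/MEM
  cy4 -> i6 (st) no-port MEM/MEM
  cy5 -> i7/i8 (st or) pair
  cy6 -> i9/i10 (beq or) pair
  cy7 -> i11 (st) tail

PAIRS = 4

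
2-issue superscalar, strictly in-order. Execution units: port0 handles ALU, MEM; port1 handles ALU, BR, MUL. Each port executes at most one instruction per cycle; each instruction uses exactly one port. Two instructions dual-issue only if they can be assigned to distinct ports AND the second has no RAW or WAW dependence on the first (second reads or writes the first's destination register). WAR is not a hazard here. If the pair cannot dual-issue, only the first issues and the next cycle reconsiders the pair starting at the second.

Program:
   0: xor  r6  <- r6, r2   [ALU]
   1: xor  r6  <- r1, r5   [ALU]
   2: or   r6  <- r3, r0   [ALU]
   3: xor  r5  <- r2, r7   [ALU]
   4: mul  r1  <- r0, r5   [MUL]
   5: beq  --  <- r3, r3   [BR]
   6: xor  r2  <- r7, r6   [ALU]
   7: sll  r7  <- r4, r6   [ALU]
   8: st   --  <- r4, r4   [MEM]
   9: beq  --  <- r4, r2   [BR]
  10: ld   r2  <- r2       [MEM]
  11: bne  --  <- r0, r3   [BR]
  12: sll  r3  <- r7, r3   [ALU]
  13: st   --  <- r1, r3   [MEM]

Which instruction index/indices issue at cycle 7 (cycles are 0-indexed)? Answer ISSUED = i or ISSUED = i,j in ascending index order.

#0 head=0: xor.ALU i0 WAW r6
#1 head=1: xor.ALU i1 WAW r6
#2 head=2: or.ALU;xor.ALU i2/i3 2-wide
#3 head=4: mul.MUL i4 no-port MUL/BR
#4 head=5: beq.BR;xor.ALU i5/i6 2-wide
#5 head=7: sll.ALU;st.MEM i7/i8 2-wide
#6 head=9: beq.BR;ld.MEM i9/i10 2-wide
#7 head=11: bne.BR;sll.ALU i11/i12 2-wide
#8 head=13: st.MEM i13 tail

ISSUED = 11,12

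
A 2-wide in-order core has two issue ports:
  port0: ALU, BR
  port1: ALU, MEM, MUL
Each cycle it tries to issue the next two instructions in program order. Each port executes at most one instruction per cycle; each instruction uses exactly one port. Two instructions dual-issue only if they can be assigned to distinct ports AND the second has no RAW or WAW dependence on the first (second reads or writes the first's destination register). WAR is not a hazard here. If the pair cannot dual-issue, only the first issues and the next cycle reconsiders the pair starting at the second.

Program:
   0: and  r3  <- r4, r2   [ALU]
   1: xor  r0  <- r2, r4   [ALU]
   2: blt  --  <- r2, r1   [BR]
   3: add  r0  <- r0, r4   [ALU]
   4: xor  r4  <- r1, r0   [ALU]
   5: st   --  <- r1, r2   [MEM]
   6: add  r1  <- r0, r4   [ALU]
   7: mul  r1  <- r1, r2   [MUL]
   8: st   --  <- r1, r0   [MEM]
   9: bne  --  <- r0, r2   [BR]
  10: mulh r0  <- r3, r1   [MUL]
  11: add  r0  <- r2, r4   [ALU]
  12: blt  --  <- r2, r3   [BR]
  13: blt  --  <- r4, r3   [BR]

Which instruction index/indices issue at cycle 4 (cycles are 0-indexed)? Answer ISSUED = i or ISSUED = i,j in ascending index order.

  cy0 -> i0,i1 (and;xor) 2-wide
  cy1 -> i2,i3 (blt;add) 2-wide
  cy2 -> i4,i5 (xor;st) 2-wide
  cy3 -> i6 (add) RAW+WAW r1
  cy4 -> i7 (mul) no-port MUL/MEM
  cy5 -> i8,i9 (st;bne) 2-wide
  cy6 -> i10 (mulh) WAW r0
  cy7 -> i11,i12 (add;blt) 2-wide
  cy8 -> i13 (blt) tail

ISSUED = 7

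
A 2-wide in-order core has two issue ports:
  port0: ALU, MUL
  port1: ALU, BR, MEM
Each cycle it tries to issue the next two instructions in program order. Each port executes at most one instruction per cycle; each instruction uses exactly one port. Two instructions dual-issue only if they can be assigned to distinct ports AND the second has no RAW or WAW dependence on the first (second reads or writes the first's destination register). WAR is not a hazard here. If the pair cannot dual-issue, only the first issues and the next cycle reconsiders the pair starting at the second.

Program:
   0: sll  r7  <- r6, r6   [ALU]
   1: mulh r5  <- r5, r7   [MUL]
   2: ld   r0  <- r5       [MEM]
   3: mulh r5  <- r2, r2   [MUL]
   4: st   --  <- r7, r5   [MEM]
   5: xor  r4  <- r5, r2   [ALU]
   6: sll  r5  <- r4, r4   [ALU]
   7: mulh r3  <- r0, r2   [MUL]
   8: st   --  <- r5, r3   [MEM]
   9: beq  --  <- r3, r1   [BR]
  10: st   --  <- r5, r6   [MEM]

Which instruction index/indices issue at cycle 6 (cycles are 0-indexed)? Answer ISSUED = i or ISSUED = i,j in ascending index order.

ISSUED = 9

0. sll.ALU @i0  | RAW r7
1. mulh.MUL @i1  | RAW r5
2. ld.MEM;mulh.MUL @i2&i3  | dual
3. st.MEM;xor.ALU @i4&i5  | dual
4. sll.ALU;mulh.MUL @i6&i7  | dual
5. st.MEM @i8  | no-port MEM/BR
6. beq.BR @i9  | no-port BR/MEM
7. st.MEM @i10  | tail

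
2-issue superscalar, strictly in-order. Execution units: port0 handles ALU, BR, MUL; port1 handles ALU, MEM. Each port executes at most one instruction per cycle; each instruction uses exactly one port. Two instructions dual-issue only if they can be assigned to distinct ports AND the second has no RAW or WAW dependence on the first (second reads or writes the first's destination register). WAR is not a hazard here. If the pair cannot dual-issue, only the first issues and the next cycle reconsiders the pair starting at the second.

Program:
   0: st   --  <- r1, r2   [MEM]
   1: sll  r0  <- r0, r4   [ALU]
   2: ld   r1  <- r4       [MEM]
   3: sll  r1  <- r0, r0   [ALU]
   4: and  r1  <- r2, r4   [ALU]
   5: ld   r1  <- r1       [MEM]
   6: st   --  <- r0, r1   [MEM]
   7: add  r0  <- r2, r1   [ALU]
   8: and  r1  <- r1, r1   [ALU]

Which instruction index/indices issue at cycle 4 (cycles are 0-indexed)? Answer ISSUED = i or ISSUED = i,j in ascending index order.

ISSUED = 5

  cy0 -> i0+i1 (st/sll) 2-wide
  cy1 -> i2 (ld) WAW r1
  cy2 -> i3 (sll) WAW r1
  cy3 -> i4 (and) RAW+WAW r1
  cy4 -> i5 (ld) no-port MEM/MEM
  cy5 -> i6+i7 (st/add) 2-wide
  cy6 -> i8 (and) tail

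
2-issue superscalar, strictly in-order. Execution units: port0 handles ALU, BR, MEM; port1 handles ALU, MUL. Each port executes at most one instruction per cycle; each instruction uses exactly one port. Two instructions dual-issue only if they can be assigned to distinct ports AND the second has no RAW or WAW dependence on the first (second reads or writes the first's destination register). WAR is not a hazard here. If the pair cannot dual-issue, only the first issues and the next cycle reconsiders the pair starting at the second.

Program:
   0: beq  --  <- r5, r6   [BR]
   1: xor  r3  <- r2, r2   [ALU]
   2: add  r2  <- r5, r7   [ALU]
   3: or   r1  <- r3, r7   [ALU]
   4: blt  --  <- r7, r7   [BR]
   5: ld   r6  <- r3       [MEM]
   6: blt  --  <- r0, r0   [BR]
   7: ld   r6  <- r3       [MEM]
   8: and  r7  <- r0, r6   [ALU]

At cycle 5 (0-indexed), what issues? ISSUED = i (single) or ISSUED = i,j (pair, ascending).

ISSUED = 7

0. beq/xor @i0&i1  | 2-wide
1. add/or @i2&i3  | 2-wide
2. blt @i4  | no-port BR/MEM
3. ld @i5  | no-port MEM/BR
4. blt @i6  | no-port BR/MEM
5. ld @i7  | RAW r6
6. and @i8  | tail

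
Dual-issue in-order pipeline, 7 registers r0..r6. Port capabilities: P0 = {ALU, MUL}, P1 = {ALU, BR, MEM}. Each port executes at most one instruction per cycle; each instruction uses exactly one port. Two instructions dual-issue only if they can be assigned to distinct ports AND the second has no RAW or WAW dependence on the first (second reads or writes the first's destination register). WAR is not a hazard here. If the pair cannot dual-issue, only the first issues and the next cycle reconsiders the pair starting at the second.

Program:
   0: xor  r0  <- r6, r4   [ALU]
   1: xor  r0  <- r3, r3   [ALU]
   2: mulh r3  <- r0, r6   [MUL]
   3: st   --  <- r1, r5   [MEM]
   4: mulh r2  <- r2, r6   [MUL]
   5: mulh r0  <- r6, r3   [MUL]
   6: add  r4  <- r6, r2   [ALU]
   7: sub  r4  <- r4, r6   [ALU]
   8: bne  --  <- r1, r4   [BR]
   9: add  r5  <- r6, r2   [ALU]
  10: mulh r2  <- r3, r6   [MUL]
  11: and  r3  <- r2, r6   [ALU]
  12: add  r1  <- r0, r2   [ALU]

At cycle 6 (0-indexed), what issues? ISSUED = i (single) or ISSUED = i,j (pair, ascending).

[0] i0  xor.ALU  -- WAW r0
[1] i1  xor.ALU  -- RAW r0
[2] i2/i3  mulh.MUL;st.MEM  -- 2-wide
[3] i4  mulh.MUL  -- no-port MUL/MUL
[4] i5/i6  mulh.MUL;add.ALU  -- 2-wide
[5] i7  sub.ALU  -- RAW r4
[6] i8/i9  bne.BR;add.ALU  -- 2-wide
[7] i10  mulh.MUL  -- RAW r2
[8] i11/i12  and.ALU;add.ALU  -- 2-wide

ISSUED = 8,9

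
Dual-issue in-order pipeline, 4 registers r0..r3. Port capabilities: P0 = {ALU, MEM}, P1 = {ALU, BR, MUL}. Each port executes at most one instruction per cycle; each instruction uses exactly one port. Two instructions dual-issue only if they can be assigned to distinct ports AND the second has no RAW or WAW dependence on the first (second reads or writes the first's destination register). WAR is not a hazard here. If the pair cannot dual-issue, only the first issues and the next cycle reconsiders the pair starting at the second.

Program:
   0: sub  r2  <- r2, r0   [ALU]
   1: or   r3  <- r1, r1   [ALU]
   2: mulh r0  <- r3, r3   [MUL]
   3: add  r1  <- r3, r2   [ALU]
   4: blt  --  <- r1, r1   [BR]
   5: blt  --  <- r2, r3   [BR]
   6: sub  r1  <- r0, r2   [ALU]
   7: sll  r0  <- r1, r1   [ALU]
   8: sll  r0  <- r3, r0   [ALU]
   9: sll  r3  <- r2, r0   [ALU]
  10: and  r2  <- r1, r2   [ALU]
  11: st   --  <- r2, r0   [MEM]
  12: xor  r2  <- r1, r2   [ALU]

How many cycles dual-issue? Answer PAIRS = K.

[0] i0&i1  sub.ALU or.ALU  -- 2-wide
[1] i2&i3  mulh.MUL add.ALU  -- 2-wide
[2] i4  blt.BR  -- no-port BR/BR
[3] i5&i6  blt.BR sub.ALU  -- 2-wide
[4] i7  sll.ALU  -- RAW+WAW r0
[5] i8  sll.ALU  -- RAW r0
[6] i9&i10  sll.ALU and.ALU  -- 2-wide
[7] i11&i12  st.MEM xor.ALU  -- 2-wide

PAIRS = 5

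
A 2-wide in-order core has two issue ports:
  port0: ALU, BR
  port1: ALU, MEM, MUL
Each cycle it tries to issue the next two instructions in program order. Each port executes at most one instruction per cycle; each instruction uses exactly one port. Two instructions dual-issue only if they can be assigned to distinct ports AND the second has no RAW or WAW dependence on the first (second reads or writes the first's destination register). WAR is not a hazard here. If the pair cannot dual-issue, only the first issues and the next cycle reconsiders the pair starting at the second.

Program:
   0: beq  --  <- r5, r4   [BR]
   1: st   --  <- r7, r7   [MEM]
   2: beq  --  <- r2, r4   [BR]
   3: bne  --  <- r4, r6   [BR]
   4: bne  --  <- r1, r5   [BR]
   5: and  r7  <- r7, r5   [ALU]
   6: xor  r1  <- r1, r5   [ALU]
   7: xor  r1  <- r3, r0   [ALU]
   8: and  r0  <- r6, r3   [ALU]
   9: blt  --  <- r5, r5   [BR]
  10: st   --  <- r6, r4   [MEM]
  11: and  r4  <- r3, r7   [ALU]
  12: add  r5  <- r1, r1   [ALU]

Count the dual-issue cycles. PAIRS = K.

PAIRS = 5

0. beq st @i0,i1  | 2-wide
1. beq @i2  | no-port BR/BR
2. bne @i3  | no-port BR/BR
3. bne and @i4,i5  | 2-wide
4. xor @i6  | WAW r1
5. xor and @i7,i8  | 2-wide
6. blt st @i9,i10  | 2-wide
7. and add @i11,i12  | 2-wide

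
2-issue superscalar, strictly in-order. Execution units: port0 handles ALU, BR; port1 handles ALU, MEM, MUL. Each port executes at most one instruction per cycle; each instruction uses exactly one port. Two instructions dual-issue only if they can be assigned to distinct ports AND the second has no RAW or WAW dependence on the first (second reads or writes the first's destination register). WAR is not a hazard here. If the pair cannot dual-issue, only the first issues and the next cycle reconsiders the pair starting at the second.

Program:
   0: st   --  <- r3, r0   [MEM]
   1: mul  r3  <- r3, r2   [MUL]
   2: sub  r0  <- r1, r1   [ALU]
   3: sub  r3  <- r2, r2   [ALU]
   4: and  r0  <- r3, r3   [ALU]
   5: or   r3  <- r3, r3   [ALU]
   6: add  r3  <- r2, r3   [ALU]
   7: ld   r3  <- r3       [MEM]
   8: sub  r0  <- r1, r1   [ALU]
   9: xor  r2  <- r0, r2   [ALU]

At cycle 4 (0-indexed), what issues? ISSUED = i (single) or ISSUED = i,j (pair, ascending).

ISSUED = 6

0. st @i0  | no-port MEM/MUL
1. mul+sub @i1+i2  | 2-wide
2. sub @i3  | RAW r3
3. and+or @i4+i5  | 2-wide
4. add @i6  | RAW+WAW r3
5. ld+sub @i7+i8  | 2-wide
6. xor @i9  | tail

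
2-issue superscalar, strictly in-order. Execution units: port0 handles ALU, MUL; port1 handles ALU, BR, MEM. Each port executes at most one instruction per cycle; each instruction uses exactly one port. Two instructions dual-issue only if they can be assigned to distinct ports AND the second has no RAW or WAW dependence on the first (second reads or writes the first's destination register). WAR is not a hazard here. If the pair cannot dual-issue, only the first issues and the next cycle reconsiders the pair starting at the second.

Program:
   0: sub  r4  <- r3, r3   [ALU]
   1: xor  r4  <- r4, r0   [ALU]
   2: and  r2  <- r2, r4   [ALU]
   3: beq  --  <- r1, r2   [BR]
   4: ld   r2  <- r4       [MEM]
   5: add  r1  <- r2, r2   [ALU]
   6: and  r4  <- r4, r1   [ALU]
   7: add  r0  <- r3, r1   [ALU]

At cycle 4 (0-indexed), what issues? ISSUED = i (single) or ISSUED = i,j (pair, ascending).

ISSUED = 4

#0 head=0: sub i0 RAW+WAW r4
#1 head=1: xor i1 RAW r4
#2 head=2: and i2 RAW r2
#3 head=3: beq i3 no-port BR/MEM
#4 head=4: ld i4 RAW r2
#5 head=5: add i5 RAW r1
#6 head=6: and/add i6,i7 dual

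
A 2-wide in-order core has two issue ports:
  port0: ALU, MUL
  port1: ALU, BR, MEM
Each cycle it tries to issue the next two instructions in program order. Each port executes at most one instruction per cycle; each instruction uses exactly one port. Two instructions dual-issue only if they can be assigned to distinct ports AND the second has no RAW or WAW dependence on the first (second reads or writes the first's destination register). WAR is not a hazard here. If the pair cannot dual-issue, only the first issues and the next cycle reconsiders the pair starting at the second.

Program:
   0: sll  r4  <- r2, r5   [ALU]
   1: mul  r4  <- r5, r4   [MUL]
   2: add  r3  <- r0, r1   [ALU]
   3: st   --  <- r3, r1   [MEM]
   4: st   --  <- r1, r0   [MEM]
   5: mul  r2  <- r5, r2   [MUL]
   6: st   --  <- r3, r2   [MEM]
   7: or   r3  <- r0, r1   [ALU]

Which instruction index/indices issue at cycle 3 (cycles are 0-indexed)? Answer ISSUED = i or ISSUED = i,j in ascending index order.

  cy0 -> i0 (sll.ALU) RAW+WAW r4
  cy1 -> i1/i2 (mul.MUL+add.ALU) dual
  cy2 -> i3 (st.MEM) no-port MEM/MEM
  cy3 -> i4/i5 (st.MEM+mul.MUL) dual
  cy4 -> i6/i7 (st.MEM+or.ALU) dual

ISSUED = 4,5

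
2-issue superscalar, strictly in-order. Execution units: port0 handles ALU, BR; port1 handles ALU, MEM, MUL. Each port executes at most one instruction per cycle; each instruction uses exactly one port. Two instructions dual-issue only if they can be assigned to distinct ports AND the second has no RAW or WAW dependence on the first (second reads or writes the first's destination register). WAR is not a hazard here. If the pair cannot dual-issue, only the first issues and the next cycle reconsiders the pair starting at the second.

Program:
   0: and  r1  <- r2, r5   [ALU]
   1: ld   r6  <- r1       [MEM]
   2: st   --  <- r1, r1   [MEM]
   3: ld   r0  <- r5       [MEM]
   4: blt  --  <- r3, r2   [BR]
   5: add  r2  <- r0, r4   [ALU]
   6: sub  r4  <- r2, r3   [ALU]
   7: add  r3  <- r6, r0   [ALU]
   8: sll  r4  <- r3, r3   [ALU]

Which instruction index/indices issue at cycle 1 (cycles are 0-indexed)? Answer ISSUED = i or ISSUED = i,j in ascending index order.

c0: i0 and  RAW r1
c1: i1 ld  no-port MEM/MEM
c2: i2 st  no-port MEM/MEM
c3: i3/i4 ld+blt  pair
c4: i5 add  RAW r2
c5: i6/i7 sub+add  pair
c6: i8 sll  tail

ISSUED = 1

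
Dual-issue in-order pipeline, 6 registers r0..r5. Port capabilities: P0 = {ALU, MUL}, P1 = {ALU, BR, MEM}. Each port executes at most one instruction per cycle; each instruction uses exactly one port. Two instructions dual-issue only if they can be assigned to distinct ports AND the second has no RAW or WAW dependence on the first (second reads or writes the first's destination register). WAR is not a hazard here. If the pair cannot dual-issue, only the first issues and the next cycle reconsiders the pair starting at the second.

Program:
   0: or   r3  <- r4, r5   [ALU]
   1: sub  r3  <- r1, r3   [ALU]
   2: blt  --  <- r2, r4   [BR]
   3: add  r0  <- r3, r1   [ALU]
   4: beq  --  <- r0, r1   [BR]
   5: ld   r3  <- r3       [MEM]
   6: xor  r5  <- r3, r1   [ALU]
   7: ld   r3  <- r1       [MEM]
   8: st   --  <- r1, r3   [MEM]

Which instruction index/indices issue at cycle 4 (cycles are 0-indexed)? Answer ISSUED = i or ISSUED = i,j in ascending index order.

[0] i0  or.ALU  -- RAW+WAW r3
[1] i1&i2  sub.ALU+blt.BR  -- dual
[2] i3  add.ALU  -- RAW r0
[3] i4  beq.BR  -- no-port BR/MEM
[4] i5  ld.MEM  -- RAW r3
[5] i6&i7  xor.ALU+ld.MEM  -- dual
[6] i8  st.MEM  -- tail

ISSUED = 5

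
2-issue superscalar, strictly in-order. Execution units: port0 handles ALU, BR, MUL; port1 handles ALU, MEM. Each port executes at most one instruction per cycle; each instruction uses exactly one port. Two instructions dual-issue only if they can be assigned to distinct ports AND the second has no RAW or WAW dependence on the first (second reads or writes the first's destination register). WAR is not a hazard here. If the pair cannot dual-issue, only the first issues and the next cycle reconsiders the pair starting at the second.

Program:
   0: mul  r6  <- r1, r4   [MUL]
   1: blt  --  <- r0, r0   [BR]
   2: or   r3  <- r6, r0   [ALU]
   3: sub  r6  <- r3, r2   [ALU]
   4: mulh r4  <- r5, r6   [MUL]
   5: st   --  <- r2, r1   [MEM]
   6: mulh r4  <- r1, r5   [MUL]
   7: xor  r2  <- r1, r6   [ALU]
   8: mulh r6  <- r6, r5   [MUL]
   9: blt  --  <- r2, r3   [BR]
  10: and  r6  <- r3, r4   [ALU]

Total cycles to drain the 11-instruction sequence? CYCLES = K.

CYCLES = 7

c0: i0 mul.MUL  no-port MUL/BR
c1: i1&i2 blt.BR or.ALU  2-wide
c2: i3 sub.ALU  RAW r6
c3: i4&i5 mulh.MUL st.MEM  2-wide
c4: i6&i7 mulh.MUL xor.ALU  2-wide
c5: i8 mulh.MUL  no-port MUL/BR
c6: i9&i10 blt.BR and.ALU  2-wide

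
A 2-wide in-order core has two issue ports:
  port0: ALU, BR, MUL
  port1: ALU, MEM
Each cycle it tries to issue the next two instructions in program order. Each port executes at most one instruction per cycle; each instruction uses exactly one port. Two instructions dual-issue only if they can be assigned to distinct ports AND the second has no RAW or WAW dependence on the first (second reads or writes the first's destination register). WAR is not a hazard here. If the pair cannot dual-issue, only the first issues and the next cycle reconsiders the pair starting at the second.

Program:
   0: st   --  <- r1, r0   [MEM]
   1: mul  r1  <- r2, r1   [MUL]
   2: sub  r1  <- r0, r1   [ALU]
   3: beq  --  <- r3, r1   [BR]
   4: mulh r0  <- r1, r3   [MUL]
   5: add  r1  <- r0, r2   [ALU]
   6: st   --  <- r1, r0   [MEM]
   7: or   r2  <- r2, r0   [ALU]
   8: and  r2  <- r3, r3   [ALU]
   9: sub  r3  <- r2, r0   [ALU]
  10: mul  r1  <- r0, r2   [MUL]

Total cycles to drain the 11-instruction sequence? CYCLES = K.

#0 head=0: st+mul i0/i1 2-wide
#1 head=2: sub i2 RAW r1
#2 head=3: beq i3 no-port BR/MUL
#3 head=4: mulh i4 RAW r0
#4 head=5: add i5 RAW r1
#5 head=6: st+or i6/i7 2-wide
#6 head=8: and i8 RAW r2
#7 head=9: sub+mul i9/i10 2-wide

CYCLES = 8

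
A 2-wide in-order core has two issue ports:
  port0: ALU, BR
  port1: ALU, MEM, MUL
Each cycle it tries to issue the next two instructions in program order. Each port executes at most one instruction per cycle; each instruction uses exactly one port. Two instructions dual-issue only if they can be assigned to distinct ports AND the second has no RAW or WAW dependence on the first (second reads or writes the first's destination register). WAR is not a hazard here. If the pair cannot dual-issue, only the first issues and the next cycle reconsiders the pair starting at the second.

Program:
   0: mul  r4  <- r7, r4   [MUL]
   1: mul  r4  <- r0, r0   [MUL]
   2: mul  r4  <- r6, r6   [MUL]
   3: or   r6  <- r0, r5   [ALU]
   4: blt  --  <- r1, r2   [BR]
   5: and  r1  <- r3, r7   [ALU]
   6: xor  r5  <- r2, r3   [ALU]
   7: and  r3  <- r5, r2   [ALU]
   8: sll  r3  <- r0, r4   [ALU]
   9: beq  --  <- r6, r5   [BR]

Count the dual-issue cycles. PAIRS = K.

PAIRS = 3

#0 head=0: mul.MUL i0 no-port MUL/MUL
#1 head=1: mul.MUL i1 no-port MUL/MUL
#2 head=2: mul.MUL;or.ALU i2+i3 2-wide
#3 head=4: blt.BR;and.ALU i4+i5 2-wide
#4 head=6: xor.ALU i6 RAW r5
#5 head=7: and.ALU i7 WAW r3
#6 head=8: sll.ALU;beq.BR i8+i9 2-wide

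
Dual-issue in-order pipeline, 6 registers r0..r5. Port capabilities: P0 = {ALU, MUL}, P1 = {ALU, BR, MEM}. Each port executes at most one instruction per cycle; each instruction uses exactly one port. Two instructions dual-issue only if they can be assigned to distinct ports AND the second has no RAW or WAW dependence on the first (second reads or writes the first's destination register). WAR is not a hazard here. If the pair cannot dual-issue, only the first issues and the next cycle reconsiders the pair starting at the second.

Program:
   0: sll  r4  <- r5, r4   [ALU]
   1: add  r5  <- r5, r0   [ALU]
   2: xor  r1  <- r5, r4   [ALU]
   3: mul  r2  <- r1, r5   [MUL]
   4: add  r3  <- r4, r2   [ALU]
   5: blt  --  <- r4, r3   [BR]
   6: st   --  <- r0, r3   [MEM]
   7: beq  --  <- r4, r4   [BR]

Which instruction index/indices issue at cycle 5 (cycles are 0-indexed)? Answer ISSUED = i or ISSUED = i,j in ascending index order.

[0] i0+i1  sll.ALU add.ALU  -- 2-wide
[1] i2  xor.ALU  -- RAW r1
[2] i3  mul.MUL  -- RAW r2
[3] i4  add.ALU  -- RAW r3
[4] i5  blt.BR  -- no-port BR/MEM
[5] i6  st.MEM  -- no-port MEM/BR
[6] i7  beq.BR  -- tail

ISSUED = 6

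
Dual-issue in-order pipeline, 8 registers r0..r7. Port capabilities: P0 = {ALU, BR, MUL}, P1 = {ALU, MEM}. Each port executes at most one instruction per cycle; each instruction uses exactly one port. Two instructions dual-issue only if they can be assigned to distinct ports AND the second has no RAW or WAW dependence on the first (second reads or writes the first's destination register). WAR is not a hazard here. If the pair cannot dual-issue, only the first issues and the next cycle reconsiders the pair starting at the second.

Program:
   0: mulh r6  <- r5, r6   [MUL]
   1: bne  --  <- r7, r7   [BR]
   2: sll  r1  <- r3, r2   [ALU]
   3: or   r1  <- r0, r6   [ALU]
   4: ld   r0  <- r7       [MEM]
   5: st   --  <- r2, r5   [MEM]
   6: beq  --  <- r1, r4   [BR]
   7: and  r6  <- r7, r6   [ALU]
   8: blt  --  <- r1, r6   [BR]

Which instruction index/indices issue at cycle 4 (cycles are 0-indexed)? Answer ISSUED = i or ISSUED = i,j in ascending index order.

ISSUED = 7

[0] i0  mulh  -- no-port MUL/BR
[1] i1&i2  bne sll  -- pair
[2] i3&i4  or ld  -- pair
[3] i5&i6  st beq  -- pair
[4] i7  and  -- RAW r6
[5] i8  blt  -- tail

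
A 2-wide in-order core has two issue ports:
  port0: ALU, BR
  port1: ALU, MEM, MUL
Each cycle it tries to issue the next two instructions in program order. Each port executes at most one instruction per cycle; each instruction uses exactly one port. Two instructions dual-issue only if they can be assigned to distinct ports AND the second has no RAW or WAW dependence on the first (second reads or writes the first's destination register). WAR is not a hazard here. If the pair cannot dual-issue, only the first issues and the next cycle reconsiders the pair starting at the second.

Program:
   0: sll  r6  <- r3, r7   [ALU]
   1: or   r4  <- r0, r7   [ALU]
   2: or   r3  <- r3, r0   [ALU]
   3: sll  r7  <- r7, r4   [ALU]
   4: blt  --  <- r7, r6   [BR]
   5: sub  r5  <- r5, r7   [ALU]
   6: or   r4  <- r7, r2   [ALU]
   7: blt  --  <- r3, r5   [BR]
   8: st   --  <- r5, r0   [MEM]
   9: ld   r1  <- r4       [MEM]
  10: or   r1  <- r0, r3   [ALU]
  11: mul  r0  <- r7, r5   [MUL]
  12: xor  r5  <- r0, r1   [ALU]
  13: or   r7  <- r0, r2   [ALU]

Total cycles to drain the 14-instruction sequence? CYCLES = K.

[0] i0+i1  sll;or  -- dual
[1] i2+i3  or;sll  -- dual
[2] i4+i5  blt;sub  -- dual
[3] i6+i7  or;blt  -- dual
[4] i8  st  -- no-port MEM/MEM
[5] i9  ld  -- WAW r1
[6] i10+i11  or;mul  -- dual
[7] i12+i13  xor;or  -- dual

CYCLES = 8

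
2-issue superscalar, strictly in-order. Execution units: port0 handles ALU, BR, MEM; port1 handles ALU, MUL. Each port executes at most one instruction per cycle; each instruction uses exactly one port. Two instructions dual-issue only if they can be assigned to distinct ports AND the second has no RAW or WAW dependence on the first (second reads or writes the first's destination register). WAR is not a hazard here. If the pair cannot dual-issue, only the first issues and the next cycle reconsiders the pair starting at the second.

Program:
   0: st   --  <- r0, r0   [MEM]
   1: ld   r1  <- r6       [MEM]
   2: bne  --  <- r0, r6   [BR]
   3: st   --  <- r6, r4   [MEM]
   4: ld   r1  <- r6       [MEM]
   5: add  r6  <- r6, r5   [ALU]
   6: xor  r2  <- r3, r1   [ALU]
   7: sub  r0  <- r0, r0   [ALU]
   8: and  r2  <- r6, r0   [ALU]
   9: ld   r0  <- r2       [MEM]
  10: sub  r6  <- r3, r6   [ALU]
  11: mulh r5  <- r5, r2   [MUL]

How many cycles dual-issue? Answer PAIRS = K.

PAIRS = 3

[0] i0  st.MEM  -- no-port MEM/MEM
[1] i1  ld.MEM  -- no-port MEM/BR
[2] i2  bne.BR  -- no-port BR/MEM
[3] i3  st.MEM  -- no-port MEM/MEM
[4] i4/i5  ld.MEM add.ALU  -- dual
[5] i6/i7  xor.ALU sub.ALU  -- dual
[6] i8  and.ALU  -- RAW r2
[7] i9/i10  ld.MEM sub.ALU  -- dual
[8] i11  mulh.MUL  -- tail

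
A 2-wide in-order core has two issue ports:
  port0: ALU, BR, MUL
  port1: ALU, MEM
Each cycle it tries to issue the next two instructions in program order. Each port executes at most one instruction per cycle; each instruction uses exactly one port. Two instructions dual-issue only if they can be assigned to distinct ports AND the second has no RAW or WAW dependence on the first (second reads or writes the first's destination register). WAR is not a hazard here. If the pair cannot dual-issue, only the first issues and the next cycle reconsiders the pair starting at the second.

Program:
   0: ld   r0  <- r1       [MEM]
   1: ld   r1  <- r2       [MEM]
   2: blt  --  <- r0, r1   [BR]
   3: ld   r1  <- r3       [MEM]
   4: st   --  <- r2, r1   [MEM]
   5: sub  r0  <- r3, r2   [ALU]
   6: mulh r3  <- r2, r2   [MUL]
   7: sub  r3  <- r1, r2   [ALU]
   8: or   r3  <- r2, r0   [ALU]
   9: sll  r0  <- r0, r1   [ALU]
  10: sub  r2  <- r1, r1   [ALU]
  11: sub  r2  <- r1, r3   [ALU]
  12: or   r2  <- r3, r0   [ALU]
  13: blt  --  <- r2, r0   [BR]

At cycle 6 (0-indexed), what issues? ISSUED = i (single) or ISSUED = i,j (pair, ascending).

[0] i0  ld.MEM  -- no-port MEM/MEM
[1] i1  ld.MEM  -- RAW r1
[2] i2,i3  blt.BR/ld.MEM  -- dual
[3] i4,i5  st.MEM/sub.ALU  -- dual
[4] i6  mulh.MUL  -- WAW r3
[5] i7  sub.ALU  -- WAW r3
[6] i8,i9  or.ALU/sll.ALU  -- dual
[7] i10  sub.ALU  -- WAW r2
[8] i11  sub.ALU  -- WAW r2
[9] i12  or.ALU  -- RAW r2
[10] i13  blt.BR  -- tail

ISSUED = 8,9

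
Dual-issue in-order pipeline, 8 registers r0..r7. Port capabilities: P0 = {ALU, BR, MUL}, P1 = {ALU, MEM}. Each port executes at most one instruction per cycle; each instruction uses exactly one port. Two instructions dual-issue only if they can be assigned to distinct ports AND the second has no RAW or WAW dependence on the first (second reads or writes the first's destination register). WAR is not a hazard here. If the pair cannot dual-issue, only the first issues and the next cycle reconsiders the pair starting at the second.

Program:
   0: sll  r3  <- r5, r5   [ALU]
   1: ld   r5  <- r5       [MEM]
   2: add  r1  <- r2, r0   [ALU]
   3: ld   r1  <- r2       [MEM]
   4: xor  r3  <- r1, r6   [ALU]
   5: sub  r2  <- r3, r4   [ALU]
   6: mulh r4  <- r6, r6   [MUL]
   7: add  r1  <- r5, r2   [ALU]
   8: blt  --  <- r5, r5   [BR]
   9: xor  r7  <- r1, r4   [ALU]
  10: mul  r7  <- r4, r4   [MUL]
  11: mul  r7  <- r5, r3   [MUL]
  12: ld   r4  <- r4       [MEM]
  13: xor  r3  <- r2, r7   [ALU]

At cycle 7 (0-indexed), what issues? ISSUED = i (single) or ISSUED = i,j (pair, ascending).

ISSUED = 10

[0] i0&i1  sll.ALU ld.MEM  -- 2-wide
[1] i2  add.ALU  -- WAW r1
[2] i3  ld.MEM  -- RAW r1
[3] i4  xor.ALU  -- RAW r3
[4] i5&i6  sub.ALU mulh.MUL  -- 2-wide
[5] i7&i8  add.ALU blt.BR  -- 2-wide
[6] i9  xor.ALU  -- WAW r7
[7] i10  mul.MUL  -- no-port MUL/MUL
[8] i11&i12  mul.MUL ld.MEM  -- 2-wide
[9] i13  xor.ALU  -- tail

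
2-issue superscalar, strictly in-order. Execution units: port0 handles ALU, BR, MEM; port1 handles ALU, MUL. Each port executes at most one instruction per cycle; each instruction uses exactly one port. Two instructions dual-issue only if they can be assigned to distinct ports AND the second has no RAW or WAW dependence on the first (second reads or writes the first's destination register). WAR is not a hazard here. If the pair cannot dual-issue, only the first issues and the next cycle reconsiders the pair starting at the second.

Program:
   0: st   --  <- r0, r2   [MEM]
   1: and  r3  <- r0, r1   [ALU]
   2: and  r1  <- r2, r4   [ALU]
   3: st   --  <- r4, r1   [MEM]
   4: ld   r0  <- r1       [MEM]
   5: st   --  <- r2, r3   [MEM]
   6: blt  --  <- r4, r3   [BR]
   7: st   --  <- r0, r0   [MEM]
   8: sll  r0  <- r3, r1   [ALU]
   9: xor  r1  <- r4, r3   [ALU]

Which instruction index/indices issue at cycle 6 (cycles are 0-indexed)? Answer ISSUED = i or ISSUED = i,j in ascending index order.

c0: i0/i1 st and  dual
c1: i2 and  RAW r1
c2: i3 st  no-port MEM/MEM
c3: i4 ld  no-port MEM/MEM
c4: i5 st  no-port MEM/BR
c5: i6 blt  no-port BR/MEM
c6: i7/i8 st sll  dual
c7: i9 xor  tail

ISSUED = 7,8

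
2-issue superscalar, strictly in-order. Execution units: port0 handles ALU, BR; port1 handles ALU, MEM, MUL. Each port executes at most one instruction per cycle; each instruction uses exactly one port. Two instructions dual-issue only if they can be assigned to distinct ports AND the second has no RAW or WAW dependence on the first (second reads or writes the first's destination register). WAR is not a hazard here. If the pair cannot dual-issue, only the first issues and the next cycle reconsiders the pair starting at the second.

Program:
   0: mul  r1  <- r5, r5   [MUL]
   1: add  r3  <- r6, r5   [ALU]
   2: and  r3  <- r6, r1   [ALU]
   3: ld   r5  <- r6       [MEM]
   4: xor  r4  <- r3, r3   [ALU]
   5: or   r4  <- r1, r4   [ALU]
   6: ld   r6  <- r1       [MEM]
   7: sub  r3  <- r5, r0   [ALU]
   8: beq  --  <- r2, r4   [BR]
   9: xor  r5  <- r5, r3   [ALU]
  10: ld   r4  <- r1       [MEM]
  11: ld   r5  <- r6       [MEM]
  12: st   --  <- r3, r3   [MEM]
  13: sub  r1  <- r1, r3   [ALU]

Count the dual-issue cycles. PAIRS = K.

PAIRS = 6

c0: i0,i1 mul+add  dual
c1: i2,i3 and+ld  dual
c2: i4 xor  RAW+WAW r4
c3: i5,i6 or+ld  dual
c4: i7,i8 sub+beq  dual
c5: i9,i10 xor+ld  dual
c6: i11 ld  no-port MEM/MEM
c7: i12,i13 st+sub  dual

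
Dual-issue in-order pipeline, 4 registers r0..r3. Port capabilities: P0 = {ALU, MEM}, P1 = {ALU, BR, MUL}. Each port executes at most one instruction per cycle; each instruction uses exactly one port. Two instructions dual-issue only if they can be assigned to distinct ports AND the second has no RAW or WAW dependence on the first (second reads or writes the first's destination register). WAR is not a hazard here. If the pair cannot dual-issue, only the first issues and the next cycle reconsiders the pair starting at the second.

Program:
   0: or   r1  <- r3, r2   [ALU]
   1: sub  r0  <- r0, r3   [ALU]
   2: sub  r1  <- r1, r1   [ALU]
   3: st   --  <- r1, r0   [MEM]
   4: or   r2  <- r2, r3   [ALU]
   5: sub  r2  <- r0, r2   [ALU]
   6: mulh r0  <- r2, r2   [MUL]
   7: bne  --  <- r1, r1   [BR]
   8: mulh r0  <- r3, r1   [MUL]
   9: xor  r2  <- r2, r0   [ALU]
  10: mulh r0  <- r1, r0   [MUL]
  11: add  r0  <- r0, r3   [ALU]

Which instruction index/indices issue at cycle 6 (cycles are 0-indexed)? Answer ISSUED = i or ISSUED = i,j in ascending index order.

ISSUED = 8

t=0 i0/i1:or;sub ; dual
t=1 i2:sub ; RAW r1
t=2 i3/i4:st;or ; dual
t=3 i5:sub ; RAW r2
t=4 i6:mulh ; no-port MUL/BR
t=5 i7:bne ; no-port BR/MUL
t=6 i8:mulh ; RAW r0
t=7 i9/i10:xor;mulh ; dual
t=8 i11:add ; tail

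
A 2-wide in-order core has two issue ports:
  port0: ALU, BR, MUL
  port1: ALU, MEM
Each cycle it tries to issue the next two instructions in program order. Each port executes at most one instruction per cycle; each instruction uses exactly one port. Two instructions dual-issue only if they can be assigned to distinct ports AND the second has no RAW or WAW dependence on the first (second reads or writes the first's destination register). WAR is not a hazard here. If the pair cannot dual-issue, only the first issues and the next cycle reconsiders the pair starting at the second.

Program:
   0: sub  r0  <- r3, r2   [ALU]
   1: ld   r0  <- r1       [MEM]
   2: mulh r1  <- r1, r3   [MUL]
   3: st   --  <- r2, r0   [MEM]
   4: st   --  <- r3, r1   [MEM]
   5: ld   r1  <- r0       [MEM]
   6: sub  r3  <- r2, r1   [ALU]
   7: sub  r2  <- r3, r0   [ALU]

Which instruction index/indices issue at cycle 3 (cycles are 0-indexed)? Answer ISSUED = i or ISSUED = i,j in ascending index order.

c0: i0 sub.ALU  WAW r0
c1: i1&i2 ld.MEM mulh.MUL  2-wide
c2: i3 st.MEM  no-port MEM/MEM
c3: i4 st.MEM  no-port MEM/MEM
c4: i5 ld.MEM  RAW r1
c5: i6 sub.ALU  RAW r3
c6: i7 sub.ALU  tail

ISSUED = 4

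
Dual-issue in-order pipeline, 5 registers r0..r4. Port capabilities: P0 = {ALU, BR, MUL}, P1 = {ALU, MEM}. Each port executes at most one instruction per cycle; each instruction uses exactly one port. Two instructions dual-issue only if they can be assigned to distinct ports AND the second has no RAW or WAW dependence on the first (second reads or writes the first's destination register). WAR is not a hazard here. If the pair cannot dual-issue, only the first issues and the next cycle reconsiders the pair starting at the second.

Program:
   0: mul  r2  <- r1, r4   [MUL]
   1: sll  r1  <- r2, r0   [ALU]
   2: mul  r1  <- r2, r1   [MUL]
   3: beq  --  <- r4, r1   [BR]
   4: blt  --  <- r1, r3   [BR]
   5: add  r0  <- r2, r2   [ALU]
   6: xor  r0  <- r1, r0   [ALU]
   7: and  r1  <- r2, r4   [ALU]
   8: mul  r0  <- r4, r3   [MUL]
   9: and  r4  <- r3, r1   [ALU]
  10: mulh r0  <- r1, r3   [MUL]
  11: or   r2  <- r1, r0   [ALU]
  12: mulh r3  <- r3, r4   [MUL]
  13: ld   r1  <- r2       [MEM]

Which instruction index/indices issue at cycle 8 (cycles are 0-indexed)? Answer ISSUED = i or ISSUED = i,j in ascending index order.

0. mul @i0  | RAW r2
1. sll @i1  | RAW+WAW r1
2. mul @i2  | no-port MUL/BR
3. beq @i3  | no-port BR/BR
4. blt;add @i4+i5  | 2-wide
5. xor;and @i6+i7  | 2-wide
6. mul;and @i8+i9  | 2-wide
7. mulh @i10  | RAW r0
8. or;mulh @i11+i12  | 2-wide
9. ld @i13  | tail

ISSUED = 11,12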